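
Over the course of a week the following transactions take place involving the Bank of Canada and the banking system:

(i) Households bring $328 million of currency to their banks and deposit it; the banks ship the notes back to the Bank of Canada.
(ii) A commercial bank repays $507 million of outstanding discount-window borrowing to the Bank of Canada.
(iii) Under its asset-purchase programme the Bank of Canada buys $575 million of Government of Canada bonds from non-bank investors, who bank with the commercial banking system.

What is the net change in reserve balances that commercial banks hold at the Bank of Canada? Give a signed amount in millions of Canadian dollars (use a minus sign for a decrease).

+$396 million

Bank of Canada balance sheet:
  Assets:      Securities +$575M, Loans to banks −$507M
  Liabilities: Bank reserves +$396M, Currency in circulation −$328M
Commercial banking system:
  Assets:      Reserves at CB +$396M
  Liabilities: Checkable deposits +$903M, Borrowings from CB −$507M
So the change in reserve balances that commercial banks hold at the Bank of Canada is +$396 million.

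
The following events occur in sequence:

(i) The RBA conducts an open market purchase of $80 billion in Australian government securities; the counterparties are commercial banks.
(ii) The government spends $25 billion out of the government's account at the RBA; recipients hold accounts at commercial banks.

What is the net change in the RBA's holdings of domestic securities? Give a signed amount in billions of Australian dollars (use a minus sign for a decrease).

+$80 billion

OMO purchase (from banks) $80 billion: securities added to the RBA's portfolio → +$80B.
Government spending $25 billion: the RBA's securities portfolio is untouched → 0.
Net: 80 + 0 = +$80 billion.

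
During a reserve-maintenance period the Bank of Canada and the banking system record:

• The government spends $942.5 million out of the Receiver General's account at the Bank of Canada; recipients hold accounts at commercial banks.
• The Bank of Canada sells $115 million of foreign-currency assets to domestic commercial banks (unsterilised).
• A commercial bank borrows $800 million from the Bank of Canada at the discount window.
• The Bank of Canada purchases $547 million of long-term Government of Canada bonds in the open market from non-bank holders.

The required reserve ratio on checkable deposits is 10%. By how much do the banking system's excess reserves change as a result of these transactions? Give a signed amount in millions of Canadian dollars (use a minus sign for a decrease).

+$2025.55 million

Government spending $942.5 million: reserves +$942.5M, deposits +$942.5M.
FX sale $115 million: reserves −$115M, deposits 0.
Discount-window loan $800 million: reserves +$800M, deposits 0.
Asset purchase (from non-banks) $547 million: reserves +$547M, deposits +$547M.
Totals: Δreserves = +$2174.5M, Δdeposits = +$1489.5M.
Δrequired reserves = 10% × +$1489.5M = +$148.95M.
Δexcess reserves = Δreserves − Δrequired = +$2174.5M − (+$148.95M) = +$2025.55 million.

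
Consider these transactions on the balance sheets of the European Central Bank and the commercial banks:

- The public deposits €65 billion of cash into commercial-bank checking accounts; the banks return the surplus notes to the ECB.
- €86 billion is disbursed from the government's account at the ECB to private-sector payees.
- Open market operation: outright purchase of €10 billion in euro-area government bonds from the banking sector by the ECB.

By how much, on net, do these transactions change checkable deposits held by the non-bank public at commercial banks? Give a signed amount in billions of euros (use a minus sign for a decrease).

+€151 billion

Currency deposit €65 billion: non-bank counterparties' bank balances rise → +€65B.
Government spending €86 billion: non-bank counterparties' bank balances rise → +€86B.
OMO purchase (from banks) €10 billion: the counterparty is a bank, so public deposits are unchanged → 0.
Net: 65 + 86 + 0 = +€151 billion.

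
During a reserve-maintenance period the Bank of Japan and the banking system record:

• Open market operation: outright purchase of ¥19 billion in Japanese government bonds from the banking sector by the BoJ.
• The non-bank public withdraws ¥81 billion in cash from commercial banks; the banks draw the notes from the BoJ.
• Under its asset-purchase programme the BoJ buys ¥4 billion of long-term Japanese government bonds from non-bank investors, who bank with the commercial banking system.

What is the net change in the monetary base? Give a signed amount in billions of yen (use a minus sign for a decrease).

BoJ balance sheet:
  Assets:      Securities +¥23B
  Liabilities: Bank reserves −¥58B, Currency in circulation +¥81B
Commercial banking system:
  Assets:      Reserves at CB −¥58B, Securities −¥19B
  Liabilities: Checkable deposits −¥77B
Monetary base = currency + reserves: +¥81B + (−¥58B) = +¥23 billion.

+¥23 billion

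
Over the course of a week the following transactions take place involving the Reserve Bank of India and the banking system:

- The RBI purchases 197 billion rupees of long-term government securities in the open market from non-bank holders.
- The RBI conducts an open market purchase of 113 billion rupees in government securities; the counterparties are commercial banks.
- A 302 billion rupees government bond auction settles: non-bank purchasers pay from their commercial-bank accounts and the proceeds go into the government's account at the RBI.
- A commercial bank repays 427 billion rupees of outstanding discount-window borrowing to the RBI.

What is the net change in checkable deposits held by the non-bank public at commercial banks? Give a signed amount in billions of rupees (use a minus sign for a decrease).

RBI balance sheet:
  Assets:      Securities +310B, Loans to banks −427B
  Liabilities: Bank reserves −419B, Government deposits +302B
Commercial banking system:
  Assets:      Reserves at CB −419B, Securities −113B
  Liabilities: Checkable deposits −105B, Borrowings from CB −427B
So the change in checkable deposits held by the non-bank public at commercial banks is -105 billion.

-105 billion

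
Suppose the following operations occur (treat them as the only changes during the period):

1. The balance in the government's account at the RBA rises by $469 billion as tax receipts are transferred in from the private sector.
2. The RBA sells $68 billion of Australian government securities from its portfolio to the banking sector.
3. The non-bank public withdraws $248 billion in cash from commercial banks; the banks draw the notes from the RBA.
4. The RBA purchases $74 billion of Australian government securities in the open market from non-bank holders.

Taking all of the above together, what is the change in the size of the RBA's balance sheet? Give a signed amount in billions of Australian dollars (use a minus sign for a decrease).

RBA balance sheet:
  Assets:      Securities +$6B
  Liabilities: Bank reserves −$711B, Currency in circulation +$248B, Government deposits +$469B
Commercial banking system:
  Assets:      Reserves at CB −$711B, Securities +$68B
  Liabilities: Checkable deposits −$643B
Change in total RBA assets = +$6 billion.

+$6 billion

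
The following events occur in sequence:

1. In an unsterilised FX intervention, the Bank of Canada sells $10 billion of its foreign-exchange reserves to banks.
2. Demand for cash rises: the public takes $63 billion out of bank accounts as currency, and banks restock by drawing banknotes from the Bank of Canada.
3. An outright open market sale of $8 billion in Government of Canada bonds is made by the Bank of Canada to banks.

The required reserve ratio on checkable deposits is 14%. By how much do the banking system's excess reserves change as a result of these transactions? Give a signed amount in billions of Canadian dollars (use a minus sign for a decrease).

-$72.18 billion

FX sale $10 billion: reserves −$10B, deposits 0.
Currency withdrawal $63 billion: reserves −$63B, deposits −$63B.
OMO sale (to banks) $8 billion: reserves −$8B, deposits 0.
Totals: Δreserves = −$81B, Δdeposits = −$63B.
Δrequired reserves = 14% × −$63B = −$8.82B.
Δexcess reserves = Δreserves − Δrequired = −$81B − (−$8.82B) = -$72.18 billion.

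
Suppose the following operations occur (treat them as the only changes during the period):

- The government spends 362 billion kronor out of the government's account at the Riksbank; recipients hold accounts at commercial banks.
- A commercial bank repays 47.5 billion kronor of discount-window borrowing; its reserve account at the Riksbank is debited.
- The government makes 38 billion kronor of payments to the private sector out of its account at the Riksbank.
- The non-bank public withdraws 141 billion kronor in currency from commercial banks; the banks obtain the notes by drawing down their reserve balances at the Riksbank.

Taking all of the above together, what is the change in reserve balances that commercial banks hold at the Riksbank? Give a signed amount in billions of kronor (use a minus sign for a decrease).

Riksbank balance sheet:
  Assets:      Loans to banks −47.5B
  Liabilities: Bank reserves +211.5B, Currency in circulation +141B, Government deposits −400B
Commercial banking system:
  Assets:      Reserves at CB +211.5B
  Liabilities: Checkable deposits +259B, Borrowings from CB −47.5B
So the change in reserve balances that commercial banks hold at the Riksbank is +211.5 billion.

+211.5 billion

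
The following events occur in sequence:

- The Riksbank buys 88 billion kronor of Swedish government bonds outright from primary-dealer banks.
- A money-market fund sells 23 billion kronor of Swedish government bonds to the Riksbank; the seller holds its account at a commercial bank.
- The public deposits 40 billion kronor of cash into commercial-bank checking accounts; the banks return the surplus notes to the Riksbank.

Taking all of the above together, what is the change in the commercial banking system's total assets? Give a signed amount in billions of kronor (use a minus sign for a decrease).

Riksbank balance sheet:
  Assets:      Securities +111B
  Liabilities: Bank reserves +151B, Currency in circulation −40B
Commercial banking system:
  Assets:      Reserves at CB +151B, Securities −88B
  Liabilities: Checkable deposits +63B
Change in total bank assets = +63 billion.

+63 billion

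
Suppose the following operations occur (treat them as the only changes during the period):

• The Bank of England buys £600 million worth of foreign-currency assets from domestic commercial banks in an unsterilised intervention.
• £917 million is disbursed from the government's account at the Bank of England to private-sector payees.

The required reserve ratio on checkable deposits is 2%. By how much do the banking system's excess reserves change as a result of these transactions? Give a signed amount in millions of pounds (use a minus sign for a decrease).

FX purchase £600 million: reserves +£600M, deposits 0.
Government spending £917 million: reserves +£917M, deposits +£917M.
Totals: Δreserves = +£1517M, Δdeposits = +£917M.
Δrequired reserves = 2% × +£917M = +£18.34M.
Δexcess reserves = Δreserves − Δrequired = +£1517M − (+£18.34M) = +£1498.66 million.

+£1498.66 million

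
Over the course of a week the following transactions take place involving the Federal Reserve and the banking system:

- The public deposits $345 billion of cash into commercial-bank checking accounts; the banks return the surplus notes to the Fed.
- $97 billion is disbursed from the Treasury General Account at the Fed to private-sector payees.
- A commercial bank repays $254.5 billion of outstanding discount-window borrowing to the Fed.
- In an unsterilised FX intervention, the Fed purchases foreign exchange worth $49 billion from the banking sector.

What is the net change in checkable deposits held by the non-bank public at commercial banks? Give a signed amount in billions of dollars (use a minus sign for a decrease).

+$442 billion

Currency deposit $345 billion: non-bank counterparties' bank balances rise → +$345B.
Government spending $97 billion: non-bank counterparties' bank balances rise → +$97B.
Discount-window repayment $254.5 billion: the counterparty is a bank, so public deposits are unchanged → 0.
FX purchase $49 billion: the counterparty is a bank, so public deposits are unchanged → 0.
Net: 345 + 97 + 0 + 0 = +$442 billion.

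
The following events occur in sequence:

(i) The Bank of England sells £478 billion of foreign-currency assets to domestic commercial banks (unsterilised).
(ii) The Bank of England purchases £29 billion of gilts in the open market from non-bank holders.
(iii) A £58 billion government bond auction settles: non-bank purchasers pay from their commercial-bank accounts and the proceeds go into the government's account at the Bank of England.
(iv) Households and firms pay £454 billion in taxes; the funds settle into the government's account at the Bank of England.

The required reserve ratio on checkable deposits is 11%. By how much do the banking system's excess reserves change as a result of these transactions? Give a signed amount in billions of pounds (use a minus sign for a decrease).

-£907.87 billion

FX sale £478 billion: reserves −£478B, deposits 0.
Asset purchase (from non-banks) £29 billion: reserves +£29B, deposits +£29B.
Government account inflow £58 billion: reserves −£58B, deposits −£58B.
Government account inflow £454 billion: reserves −£454B, deposits −£454B.
Totals: Δreserves = −£961B, Δdeposits = −£483B.
Δrequired reserves = 11% × −£483B = −£53.13B.
Δexcess reserves = Δreserves − Δrequired = −£961B − (−£53.13B) = -£907.87 billion.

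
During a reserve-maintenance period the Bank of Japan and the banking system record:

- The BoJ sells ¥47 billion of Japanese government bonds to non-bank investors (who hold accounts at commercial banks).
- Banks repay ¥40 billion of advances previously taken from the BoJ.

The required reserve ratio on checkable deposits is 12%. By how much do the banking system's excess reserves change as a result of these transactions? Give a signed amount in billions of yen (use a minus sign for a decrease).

Asset sale (to non-banks) ¥47 billion: reserves −¥47B, deposits −¥47B.
Discount-window repayment ¥40 billion: reserves −¥40B, deposits 0.
Totals: Δreserves = −¥87B, Δdeposits = −¥47B.
Δrequired reserves = 12% × −¥47B = −¥5.64B.
Δexcess reserves = Δreserves − Δrequired = −¥87B − (−¥5.64B) = -¥81.36 billion.

-¥81.36 billion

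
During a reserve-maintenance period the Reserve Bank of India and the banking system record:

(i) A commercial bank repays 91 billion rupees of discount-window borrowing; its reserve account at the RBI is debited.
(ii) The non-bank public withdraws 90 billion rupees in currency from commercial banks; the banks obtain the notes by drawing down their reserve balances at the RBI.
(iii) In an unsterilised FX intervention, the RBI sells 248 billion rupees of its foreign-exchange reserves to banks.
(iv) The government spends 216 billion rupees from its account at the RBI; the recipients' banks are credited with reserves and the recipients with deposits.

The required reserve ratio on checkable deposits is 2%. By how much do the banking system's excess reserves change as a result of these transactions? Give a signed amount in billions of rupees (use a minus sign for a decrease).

-215.52 billion

Discount-window repayment 91 billion rupees: reserves −91B, deposits 0.
Currency withdrawal 90 billion rupees: reserves −90B, deposits −90B.
FX sale 248 billion rupees: reserves −248B, deposits 0.
Government spending 216 billion rupees: reserves +216B, deposits +216B.
Totals: Δreserves = −213B, Δdeposits = +126B.
Δrequired reserves = 2% × +126B = +2.52B.
Δexcess reserves = Δreserves − Δrequired = −213B − (+2.52B) = -215.52 billion.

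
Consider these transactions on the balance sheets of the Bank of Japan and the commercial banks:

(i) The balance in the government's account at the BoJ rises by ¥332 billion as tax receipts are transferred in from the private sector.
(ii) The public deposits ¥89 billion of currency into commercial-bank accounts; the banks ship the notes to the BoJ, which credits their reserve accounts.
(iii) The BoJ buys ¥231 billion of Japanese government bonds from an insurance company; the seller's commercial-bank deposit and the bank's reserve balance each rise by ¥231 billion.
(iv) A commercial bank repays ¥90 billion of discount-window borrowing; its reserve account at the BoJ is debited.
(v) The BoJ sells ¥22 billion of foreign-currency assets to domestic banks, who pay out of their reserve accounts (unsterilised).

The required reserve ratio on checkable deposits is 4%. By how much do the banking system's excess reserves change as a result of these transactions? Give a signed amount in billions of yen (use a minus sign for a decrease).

-¥123.52 billion

Government account inflow ¥332 billion: reserves −¥332B, deposits −¥332B.
Currency deposit ¥89 billion: reserves +¥89B, deposits +¥89B.
Asset purchase (from non-banks) ¥231 billion: reserves +¥231B, deposits +¥231B.
Discount-window repayment ¥90 billion: reserves −¥90B, deposits 0.
FX sale ¥22 billion: reserves −¥22B, deposits 0.
Totals: Δreserves = −¥124B, Δdeposits = −¥12B.
Δrequired reserves = 4% × −¥12B = −¥0.48B.
Δexcess reserves = Δreserves − Δrequired = −¥124B − (−¥0.48B) = -¥123.52 billion.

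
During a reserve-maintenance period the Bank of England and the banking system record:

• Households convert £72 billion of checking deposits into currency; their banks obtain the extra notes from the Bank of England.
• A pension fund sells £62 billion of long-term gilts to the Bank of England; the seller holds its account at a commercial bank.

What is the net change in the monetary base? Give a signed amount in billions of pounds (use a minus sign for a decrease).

Currency withdrawal £72 billion: just a shift between currency and reserves — both are base money → 0.
Asset purchase (from non-banks) £62 billion: Bank of England balance sheet expands → +£62B.
Net: 0 + 62 = +£62 billion.

+£62 billion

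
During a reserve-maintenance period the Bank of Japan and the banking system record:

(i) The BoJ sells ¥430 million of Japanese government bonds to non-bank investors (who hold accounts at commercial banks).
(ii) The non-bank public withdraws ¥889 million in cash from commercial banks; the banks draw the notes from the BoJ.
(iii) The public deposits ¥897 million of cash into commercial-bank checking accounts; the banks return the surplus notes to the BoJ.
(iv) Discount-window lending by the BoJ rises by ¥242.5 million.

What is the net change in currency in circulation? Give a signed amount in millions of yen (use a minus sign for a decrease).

BoJ balance sheet:
  Assets:      Securities −¥430M, Loans to banks +¥242.5M
  Liabilities: Bank reserves −¥179.5M, Currency in circulation −¥8M
Commercial banking system:
  Assets:      Reserves at CB −¥179.5M
  Liabilities: Checkable deposits −¥422M, Borrowings from CB +¥242.5M
So the change in currency in circulation is -¥8 million.

-¥8 million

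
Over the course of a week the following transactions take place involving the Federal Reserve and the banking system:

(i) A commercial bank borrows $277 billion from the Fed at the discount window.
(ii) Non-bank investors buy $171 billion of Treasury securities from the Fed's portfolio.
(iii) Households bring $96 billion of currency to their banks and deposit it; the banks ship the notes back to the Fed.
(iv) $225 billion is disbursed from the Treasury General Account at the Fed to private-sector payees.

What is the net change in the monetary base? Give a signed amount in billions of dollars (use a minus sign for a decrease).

Fed balance sheet:
  Assets:      Securities −$171B, Loans to banks +$277B
  Liabilities: Bank reserves +$427B, Currency in circulation −$96B, Government deposits −$225B
Monetary base = currency + reserves: −$96B + (+$427B) = +$331 billion.

+$331 billion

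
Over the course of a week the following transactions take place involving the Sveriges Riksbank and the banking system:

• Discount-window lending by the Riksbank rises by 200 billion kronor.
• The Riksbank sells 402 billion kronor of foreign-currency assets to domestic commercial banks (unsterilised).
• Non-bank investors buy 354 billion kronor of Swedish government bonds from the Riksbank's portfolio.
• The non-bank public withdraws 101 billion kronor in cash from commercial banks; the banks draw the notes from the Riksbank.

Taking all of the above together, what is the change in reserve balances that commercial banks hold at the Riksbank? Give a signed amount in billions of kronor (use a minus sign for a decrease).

-657 billion

Discount-window loan 200 billion kronor: the loan is credited to the bank's reserve account → +200B.
FX sale 402 billion kronor: the buying banks pay out of their reserve balances → −402B.
Asset sale (to non-banks) 354 billion kronor: the non-bank buyers' banks settle from reserves → −354B.
Currency withdrawal 101 billion kronor: banks swap reserves for currency → −101B.
Net: 200 − 402 − 354 − 101 = -657 billion.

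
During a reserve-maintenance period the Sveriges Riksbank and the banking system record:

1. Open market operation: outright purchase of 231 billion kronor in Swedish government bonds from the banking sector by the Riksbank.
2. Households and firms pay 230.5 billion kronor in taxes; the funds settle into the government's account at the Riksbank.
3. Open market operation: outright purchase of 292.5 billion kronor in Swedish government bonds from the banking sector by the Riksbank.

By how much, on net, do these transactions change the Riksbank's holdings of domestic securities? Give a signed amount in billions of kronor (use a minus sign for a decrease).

+523.5 billion

Riksbank balance sheet:
  Assets:      Securities +523.5B
  Liabilities: Bank reserves +293B, Government deposits +230.5B
So the change in the Riksbank's holdings of domestic securities is +523.5 billion.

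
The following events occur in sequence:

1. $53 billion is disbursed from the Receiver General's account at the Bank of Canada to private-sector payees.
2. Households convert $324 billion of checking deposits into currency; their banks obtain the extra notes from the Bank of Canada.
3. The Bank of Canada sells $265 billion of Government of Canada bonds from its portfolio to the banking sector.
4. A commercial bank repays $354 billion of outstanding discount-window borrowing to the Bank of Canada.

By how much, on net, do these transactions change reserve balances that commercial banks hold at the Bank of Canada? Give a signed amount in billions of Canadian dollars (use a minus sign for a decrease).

-$890 billion

Government spending $53 billion: government payments flow into bank reserve accounts → +$53B.
Currency withdrawal $324 billion: banks swap reserves for currency → −$324B.
OMO sale (to banks) $265 billion: the buying banks pay out of their reserve balances → −$265B.
Discount-window repayment $354 billion: repayment is debited from reserves → −$354B.
Net: 53 − 324 − 265 − 354 = -$890 billion.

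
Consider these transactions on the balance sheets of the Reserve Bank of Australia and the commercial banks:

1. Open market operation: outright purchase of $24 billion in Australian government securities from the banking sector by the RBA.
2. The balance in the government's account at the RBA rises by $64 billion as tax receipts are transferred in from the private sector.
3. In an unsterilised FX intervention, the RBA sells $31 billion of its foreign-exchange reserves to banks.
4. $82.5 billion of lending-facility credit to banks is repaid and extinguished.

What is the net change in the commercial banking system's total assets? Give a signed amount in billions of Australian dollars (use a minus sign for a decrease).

-$146.5 billion

OMO purchase (from banks) $24 billion: just an asset swap on bank balance sheets → 0.
Government account inflow $64 billion: bank balance sheets shrink → −$64B.
FX sale $31 billion: just an asset swap on bank balance sheets → 0.
Discount-window repayment $82.5 billion: bank balance sheets shrink → −$82.5B.
Net: 0 − 64 + 0 − 82.5 = -$146.5 billion.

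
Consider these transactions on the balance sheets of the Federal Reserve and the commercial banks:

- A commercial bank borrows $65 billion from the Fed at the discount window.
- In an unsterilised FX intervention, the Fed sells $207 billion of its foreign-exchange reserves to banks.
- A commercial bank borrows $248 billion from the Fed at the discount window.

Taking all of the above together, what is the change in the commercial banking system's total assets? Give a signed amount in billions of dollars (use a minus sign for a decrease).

Discount-window loan $65 billion: bank balance sheets expand → +$65B.
FX sale $207 billion: just an asset swap on bank balance sheets → 0.
Discount-window loan $248 billion: bank balance sheets expand → +$248B.
Net: 65 + 0 + 248 = +$313 billion.

+$313 billion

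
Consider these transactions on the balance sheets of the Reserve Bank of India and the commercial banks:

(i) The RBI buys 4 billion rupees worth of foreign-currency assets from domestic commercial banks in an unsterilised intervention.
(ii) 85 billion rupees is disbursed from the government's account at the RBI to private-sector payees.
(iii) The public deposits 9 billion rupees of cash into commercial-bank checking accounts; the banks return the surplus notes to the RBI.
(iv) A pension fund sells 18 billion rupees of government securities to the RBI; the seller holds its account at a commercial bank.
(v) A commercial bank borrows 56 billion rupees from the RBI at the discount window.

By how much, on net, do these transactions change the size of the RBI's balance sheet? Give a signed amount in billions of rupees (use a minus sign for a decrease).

+78 billion

RBI balance sheet:
  Assets:      Securities +18B, Loans to banks +56B, Foreign assets +4B
  Liabilities: Bank reserves +172B, Currency in circulation −9B, Government deposits −85B
Change in total RBI assets = +78 billion.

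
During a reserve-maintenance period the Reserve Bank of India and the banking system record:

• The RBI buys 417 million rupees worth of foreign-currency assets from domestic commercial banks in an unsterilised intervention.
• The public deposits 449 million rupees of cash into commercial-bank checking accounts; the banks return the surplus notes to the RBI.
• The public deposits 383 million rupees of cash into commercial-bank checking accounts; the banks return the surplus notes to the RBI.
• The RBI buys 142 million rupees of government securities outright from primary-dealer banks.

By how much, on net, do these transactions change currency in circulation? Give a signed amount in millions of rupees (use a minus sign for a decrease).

-832 million

RBI balance sheet:
  Assets:      Securities +142M, Foreign assets +417M
  Liabilities: Bank reserves +1391M, Currency in circulation −832M
So the change in currency in circulation is -832 million.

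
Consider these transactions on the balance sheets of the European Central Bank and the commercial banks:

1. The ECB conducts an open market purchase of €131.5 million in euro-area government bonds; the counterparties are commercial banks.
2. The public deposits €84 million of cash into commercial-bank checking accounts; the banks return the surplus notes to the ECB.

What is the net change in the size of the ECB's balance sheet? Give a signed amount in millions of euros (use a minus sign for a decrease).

+€131.5 million

OMO purchase (from banks) €131.5 million: an ECB asset is acquired → +€131.5M.
Currency deposit €84 million: only the composition of liabilities changes → 0.
Net: 131.5 + 0 = +€131.5 million.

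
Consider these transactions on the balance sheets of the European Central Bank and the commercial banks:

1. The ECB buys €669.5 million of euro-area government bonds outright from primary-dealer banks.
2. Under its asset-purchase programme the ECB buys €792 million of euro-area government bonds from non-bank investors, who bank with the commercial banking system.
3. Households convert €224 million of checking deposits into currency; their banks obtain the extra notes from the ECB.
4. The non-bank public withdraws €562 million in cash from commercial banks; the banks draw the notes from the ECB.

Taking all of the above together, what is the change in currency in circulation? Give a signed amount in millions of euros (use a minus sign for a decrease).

+€786 million

OMO purchase (from banks) €669.5 million: no currency enters or leaves circulation → 0.
Asset purchase (from non-banks) €792 million: no currency enters or leaves circulation → 0.
Currency withdrawal €224 million: notes leave the central bank → +€224M.
Currency withdrawal €562 million: notes leave the central bank → +€562M.
Net: 0 + 0 + 224 + 562 = +€786 million.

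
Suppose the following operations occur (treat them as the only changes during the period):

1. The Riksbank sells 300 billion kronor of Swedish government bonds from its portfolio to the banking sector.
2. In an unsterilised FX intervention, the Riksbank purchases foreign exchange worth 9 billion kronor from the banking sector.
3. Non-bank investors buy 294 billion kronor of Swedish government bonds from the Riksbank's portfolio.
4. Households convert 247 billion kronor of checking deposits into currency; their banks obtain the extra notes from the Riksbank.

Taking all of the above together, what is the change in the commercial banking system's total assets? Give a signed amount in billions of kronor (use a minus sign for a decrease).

Riksbank balance sheet:
  Assets:      Securities −594B, Foreign assets +9B
  Liabilities: Bank reserves −832B, Currency in circulation +247B
Commercial banking system:
  Assets:      Reserves at CB −832B, Securities +300B, Foreign assets −9B
  Liabilities: Checkable deposits −541B
Change in total bank assets = -541 billion.

-541 billion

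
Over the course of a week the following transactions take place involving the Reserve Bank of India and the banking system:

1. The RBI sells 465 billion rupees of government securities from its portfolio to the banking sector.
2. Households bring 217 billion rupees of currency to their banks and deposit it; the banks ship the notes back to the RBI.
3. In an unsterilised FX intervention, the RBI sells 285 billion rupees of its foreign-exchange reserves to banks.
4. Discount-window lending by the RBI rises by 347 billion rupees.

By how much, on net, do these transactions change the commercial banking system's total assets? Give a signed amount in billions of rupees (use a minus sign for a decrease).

RBI balance sheet:
  Assets:      Securities −465B, Loans to banks +347B, Foreign assets −285B
  Liabilities: Bank reserves −186B, Currency in circulation −217B
Commercial banking system:
  Assets:      Reserves at CB −186B, Securities +465B, Foreign assets +285B
  Liabilities: Checkable deposits +217B, Borrowings from CB +347B
Change in total bank assets = +564 billion.

+564 billion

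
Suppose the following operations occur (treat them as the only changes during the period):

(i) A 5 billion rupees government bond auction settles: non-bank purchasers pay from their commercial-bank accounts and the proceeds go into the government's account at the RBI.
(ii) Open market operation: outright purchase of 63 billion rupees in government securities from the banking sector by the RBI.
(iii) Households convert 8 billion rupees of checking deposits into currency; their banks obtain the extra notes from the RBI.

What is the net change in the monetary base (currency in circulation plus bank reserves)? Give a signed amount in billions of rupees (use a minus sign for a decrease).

+58 billion

RBI balance sheet:
  Assets:      Securities +63B
  Liabilities: Bank reserves +50B, Currency in circulation +8B, Government deposits +5B
Commercial banking system:
  Assets:      Reserves at CB +50B, Securities −63B
  Liabilities: Checkable deposits −13B
Monetary base = currency + reserves: +8B + (+50B) = +58 billion.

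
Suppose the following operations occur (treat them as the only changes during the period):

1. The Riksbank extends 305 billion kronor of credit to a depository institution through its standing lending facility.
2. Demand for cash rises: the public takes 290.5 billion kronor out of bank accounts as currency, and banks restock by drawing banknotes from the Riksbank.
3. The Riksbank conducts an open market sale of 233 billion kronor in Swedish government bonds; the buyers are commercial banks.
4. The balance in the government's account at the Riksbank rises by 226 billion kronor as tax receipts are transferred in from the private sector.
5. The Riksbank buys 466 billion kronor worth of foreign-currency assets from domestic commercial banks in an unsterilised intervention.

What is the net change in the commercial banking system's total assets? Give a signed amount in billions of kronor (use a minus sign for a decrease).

-211.5 billion

Discount-window loan 305 billion kronor: bank balance sheets expand → +305B.
Currency withdrawal 290.5 billion kronor: bank balance sheets shrink → −290.5B.
OMO sale (to banks) 233 billion kronor: just an asset swap on bank balance sheets → 0.
Government account inflow 226 billion kronor: bank balance sheets shrink → −226B.
FX purchase 466 billion kronor: just an asset swap on bank balance sheets → 0.
Net: 305 − 290.5 + 0 − 226 + 0 = -211.5 billion.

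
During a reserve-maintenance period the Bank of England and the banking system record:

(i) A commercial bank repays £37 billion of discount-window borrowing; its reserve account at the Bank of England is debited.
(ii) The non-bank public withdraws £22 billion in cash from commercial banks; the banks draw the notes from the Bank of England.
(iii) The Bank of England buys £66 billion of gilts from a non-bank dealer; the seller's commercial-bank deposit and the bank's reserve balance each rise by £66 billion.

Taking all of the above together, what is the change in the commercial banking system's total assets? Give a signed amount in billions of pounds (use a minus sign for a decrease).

+£7 billion

Bank of England balance sheet:
  Assets:      Securities +£66B, Loans to banks −£37B
  Liabilities: Bank reserves +£7B, Currency in circulation +£22B
Commercial banking system:
  Assets:      Reserves at CB +£7B
  Liabilities: Checkable deposits +£44B, Borrowings from CB −£37B
Change in total bank assets = +£7 billion.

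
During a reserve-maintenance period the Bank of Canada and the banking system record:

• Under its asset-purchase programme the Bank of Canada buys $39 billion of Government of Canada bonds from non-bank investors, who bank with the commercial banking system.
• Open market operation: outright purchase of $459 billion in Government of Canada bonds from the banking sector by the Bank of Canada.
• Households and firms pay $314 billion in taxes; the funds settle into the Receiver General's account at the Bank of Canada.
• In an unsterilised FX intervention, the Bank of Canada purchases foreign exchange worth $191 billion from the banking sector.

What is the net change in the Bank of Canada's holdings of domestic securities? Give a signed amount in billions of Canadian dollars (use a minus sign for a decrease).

+$498 billion

Bank of Canada balance sheet:
  Assets:      Securities +$498B, Foreign assets +$191B
  Liabilities: Bank reserves +$375B, Government deposits +$314B
So the change in the Bank of Canada's holdings of domestic securities is +$498 billion.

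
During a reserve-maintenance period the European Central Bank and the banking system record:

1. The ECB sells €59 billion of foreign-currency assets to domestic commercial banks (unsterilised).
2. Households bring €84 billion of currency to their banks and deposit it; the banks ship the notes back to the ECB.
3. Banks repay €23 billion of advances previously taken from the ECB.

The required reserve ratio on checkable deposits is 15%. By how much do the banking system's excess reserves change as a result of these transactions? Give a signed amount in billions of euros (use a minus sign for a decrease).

-€10.6 billion

FX sale €59 billion: reserves −€59B, deposits 0.
Currency deposit €84 billion: reserves +€84B, deposits +€84B.
Discount-window repayment €23 billion: reserves −€23B, deposits 0.
Totals: Δreserves = +€2B, Δdeposits = +€84B.
Δrequired reserves = 15% × +€84B = +€12.6B.
Δexcess reserves = Δreserves − Δrequired = +€2B − (+€12.6B) = -€10.6 billion.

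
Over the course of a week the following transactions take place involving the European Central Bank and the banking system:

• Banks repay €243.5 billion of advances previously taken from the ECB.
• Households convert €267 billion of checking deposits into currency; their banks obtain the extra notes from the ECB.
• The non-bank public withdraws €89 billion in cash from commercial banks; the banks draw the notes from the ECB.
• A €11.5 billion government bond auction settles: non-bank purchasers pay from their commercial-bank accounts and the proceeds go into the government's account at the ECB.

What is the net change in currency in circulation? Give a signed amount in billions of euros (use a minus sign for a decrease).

+€356 billion

Discount-window repayment €243.5 billion: no currency enters or leaves circulation → 0.
Currency withdrawal €267 billion: notes leave the central bank → +€267B.
Currency withdrawal €89 billion: notes leave the central bank → +€89B.
Government account inflow €11.5 billion: no currency enters or leaves circulation → 0.
Net: 0 + 267 + 89 + 0 = +€356 billion.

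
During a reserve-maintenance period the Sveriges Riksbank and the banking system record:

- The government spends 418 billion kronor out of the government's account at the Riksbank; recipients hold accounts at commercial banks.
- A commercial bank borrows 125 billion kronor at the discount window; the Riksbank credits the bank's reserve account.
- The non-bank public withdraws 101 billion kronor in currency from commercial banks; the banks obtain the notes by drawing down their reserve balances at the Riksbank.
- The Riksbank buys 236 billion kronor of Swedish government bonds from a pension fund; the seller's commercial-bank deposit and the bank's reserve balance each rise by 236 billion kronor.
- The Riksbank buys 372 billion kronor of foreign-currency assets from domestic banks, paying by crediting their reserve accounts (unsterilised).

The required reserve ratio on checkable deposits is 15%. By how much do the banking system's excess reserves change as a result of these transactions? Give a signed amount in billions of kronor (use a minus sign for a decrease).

+967.05 billion

Government spending 418 billion kronor: reserves +418B, deposits +418B.
Discount-window loan 125 billion kronor: reserves +125B, deposits 0.
Currency withdrawal 101 billion kronor: reserves −101B, deposits −101B.
Asset purchase (from non-banks) 236 billion kronor: reserves +236B, deposits +236B.
FX purchase 372 billion kronor: reserves +372B, deposits 0.
Totals: Δreserves = +1050B, Δdeposits = +553B.
Δrequired reserves = 15% × +553B = +82.95B.
Δexcess reserves = Δreserves − Δrequired = +1050B − (+82.95B) = +967.05 billion.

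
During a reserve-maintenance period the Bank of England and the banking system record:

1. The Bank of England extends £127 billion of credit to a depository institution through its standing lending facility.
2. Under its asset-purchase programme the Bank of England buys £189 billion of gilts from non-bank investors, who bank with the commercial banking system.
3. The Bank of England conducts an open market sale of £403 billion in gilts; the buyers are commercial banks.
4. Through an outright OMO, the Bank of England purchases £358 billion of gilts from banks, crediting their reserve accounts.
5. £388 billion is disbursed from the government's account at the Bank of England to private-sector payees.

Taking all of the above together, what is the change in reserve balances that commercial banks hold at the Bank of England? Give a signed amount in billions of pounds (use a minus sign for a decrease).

+£659 billion

Discount-window loan £127 billion: the loan is credited to the bank's reserve account → +£127B.
Asset purchase (from non-banks) £189 billion: the Bank of England pays by crediting reserve accounts → +£189B.
OMO sale (to banks) £403 billion: the buying banks pay out of their reserve balances → −£403B.
OMO purchase (from banks) £358 billion: the Bank of England pays by crediting reserve accounts → +£358B.
Government spending £388 billion: government payments flow into bank reserve accounts → +£388B.
Net: 127 + 189 − 403 + 358 + 388 = +£659 billion.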